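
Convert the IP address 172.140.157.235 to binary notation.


172 = 10101100
140 = 10001100
157 = 10011101
235 = 11101011
Binary: 10101100.10001100.10011101.11101011


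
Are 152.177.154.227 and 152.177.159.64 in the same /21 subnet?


Mask: 255.255.248.0
152.177.154.227 AND mask = 152.177.152.0
152.177.159.64 AND mask = 152.177.152.0
Yes, same subnet (152.177.152.0)


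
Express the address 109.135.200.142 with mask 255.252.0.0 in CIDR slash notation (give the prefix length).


Binary: 11111111.11111100.00000000.00000000
Count leading 1s
Prefix: /14


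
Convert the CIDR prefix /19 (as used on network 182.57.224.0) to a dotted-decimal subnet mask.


/19 means 19 network bits, 13 host bits
Binary: 11111111111111111110000000000000
Mask: 255.255.224.0


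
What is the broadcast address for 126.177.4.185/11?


Network: 126.160.0.0/11
Host bits = 21
Set all host bits to 1:
Broadcast: 126.191.255.255


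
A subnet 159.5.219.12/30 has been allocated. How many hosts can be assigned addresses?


Host bits = 32 - 30 = 2
Total addresses = 2^2 = 4
Usable = total - 2 (network and broadcast)
Usable hosts: 2


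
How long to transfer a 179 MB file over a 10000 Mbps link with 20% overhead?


Effective throughput = 10000 * (1 - 20/100) = 8000 Mbps
File size in Mb = 179 * 8 = 1432 Mb
Time = 1432 / 8000
Time = 0.179 seconds


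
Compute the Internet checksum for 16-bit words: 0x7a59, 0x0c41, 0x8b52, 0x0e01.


Sum all words (with carry folding):
+ 0x7a59 = 0x7a59
+ 0x0c41 = 0x869a
+ 0x8b52 = 0x11ed
+ 0x0e01 = 0x1fee
One's complement: ~0x1fee
Checksum = 0xe011


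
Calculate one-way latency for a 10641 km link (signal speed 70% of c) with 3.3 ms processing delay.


Speed = 0.7 * 3e5 km/s = 210000 km/s
Propagation delay = 10641 / 210000 = 0.0507 s = 50.6714 ms
Processing delay = 3.3 ms
Total one-way latency = 53.9714 ms


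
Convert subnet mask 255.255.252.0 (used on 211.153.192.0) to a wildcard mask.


Subnet mask: 255.255.252.0
Wildcard = 255.255.255.255 - subnet mask
255 - 255 = 0
255 - 255 = 0
255 - 252 = 3
255 - 0 = 255
Wildcard: 0.0.3.255


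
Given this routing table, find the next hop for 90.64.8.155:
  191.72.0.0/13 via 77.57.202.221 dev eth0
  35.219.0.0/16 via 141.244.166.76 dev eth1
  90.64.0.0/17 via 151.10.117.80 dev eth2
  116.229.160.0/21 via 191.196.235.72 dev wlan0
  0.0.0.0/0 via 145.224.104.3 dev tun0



Longest prefix match for 90.64.8.155:
  /13 191.72.0.0: no
  /16 35.219.0.0: no
  /17 90.64.0.0: MATCH
  /21 116.229.160.0: no
  /0 0.0.0.0: MATCH
Selected: next-hop 151.10.117.80 via eth2 (matched /17)


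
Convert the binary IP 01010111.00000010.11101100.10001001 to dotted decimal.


01010111 = 87
00000010 = 2
11101100 = 236
10001001 = 137
IP: 87.2.236.137


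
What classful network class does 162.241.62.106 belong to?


First octet: 162
Binary: 10100010
10xxxxxx -> Class B (128-191)
Class B, default mask 255.255.0.0 (/16)


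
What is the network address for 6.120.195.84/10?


IP:   00000110.01111000.11000011.01010100
Mask: 11111111.11000000.00000000.00000000
AND operation:
Net:  00000110.01000000.00000000.00000000
Network: 6.64.0.0/10


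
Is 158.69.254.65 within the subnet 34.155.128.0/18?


Subnet network: 34.155.128.0
Test IP AND mask: 158.69.192.0
No, 158.69.254.65 is not in 34.155.128.0/18


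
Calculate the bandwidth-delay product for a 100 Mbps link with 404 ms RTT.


BDP = bandwidth * RTT
= 100 Mbps * 404 ms
= 100 * 1e6 * 404 / 1000 bits
= 40400000 bits
= 5050000 bytes
= 4931.6406 KB
BDP = 40400000 bits (5050000 bytes)


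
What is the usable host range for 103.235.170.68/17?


Network: 103.235.128.0
Broadcast: 103.235.255.255
First usable = network + 1
Last usable = broadcast - 1
Range: 103.235.128.1 to 103.235.255.254


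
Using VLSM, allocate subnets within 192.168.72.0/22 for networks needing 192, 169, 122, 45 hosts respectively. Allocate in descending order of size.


192 hosts -> /24 (254 usable): 192.168.72.0/24
169 hosts -> /24 (254 usable): 192.168.73.0/24
122 hosts -> /25 (126 usable): 192.168.74.0/25
45 hosts -> /26 (62 usable): 192.168.74.128/26
Allocation: 192.168.72.0/24 (192 hosts, 254 usable); 192.168.73.0/24 (169 hosts, 254 usable); 192.168.74.0/25 (122 hosts, 126 usable); 192.168.74.128/26 (45 hosts, 62 usable)


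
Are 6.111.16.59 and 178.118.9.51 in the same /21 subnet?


Mask: 255.255.248.0
6.111.16.59 AND mask = 6.111.16.0
178.118.9.51 AND mask = 178.118.8.0
No, different subnets (6.111.16.0 vs 178.118.8.0)


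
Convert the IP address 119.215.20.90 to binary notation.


119 = 01110111
215 = 11010111
20 = 00010100
90 = 01011010
Binary: 01110111.11010111.00010100.01011010


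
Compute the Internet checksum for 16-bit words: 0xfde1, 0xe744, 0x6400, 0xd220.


Sum all words (with carry folding):
+ 0xfde1 = 0xfde1
+ 0xe744 = 0xe526
+ 0x6400 = 0x4927
+ 0xd220 = 0x1b48
One's complement: ~0x1b48
Checksum = 0xe4b7


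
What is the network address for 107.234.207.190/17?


IP:   01101011.11101010.11001111.10111110
Mask: 11111111.11111111.10000000.00000000
AND operation:
Net:  01101011.11101010.10000000.00000000
Network: 107.234.128.0/17


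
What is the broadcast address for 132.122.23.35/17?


Network: 132.122.0.0/17
Host bits = 15
Set all host bits to 1:
Broadcast: 132.122.127.255


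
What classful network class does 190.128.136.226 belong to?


First octet: 190
Binary: 10111110
10xxxxxx -> Class B (128-191)
Class B, default mask 255.255.0.0 (/16)


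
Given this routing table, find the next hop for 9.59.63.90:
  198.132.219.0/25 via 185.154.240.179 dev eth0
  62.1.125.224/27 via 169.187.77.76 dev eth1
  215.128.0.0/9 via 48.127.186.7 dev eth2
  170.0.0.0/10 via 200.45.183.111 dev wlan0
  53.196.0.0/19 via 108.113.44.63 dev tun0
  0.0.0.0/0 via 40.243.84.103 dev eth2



Longest prefix match for 9.59.63.90:
  /25 198.132.219.0: no
  /27 62.1.125.224: no
  /9 215.128.0.0: no
  /10 170.0.0.0: no
  /19 53.196.0.0: no
  /0 0.0.0.0: MATCH
Selected: next-hop 40.243.84.103 via eth2 (matched /0)


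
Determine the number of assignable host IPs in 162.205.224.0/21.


Host bits = 32 - 21 = 11
Total addresses = 2^11 = 2048
Usable = total - 2 (network and broadcast)
Usable hosts: 2046


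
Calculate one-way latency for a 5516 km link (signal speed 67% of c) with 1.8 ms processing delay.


Speed = 0.67 * 3e5 km/s = 201000 km/s
Propagation delay = 5516 / 201000 = 0.0274 s = 27.4428 ms
Processing delay = 1.8 ms
Total one-way latency = 29.2428 ms


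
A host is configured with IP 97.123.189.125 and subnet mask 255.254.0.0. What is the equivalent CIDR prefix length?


Binary: 11111111.11111110.00000000.00000000
Count leading 1s
Prefix: /15


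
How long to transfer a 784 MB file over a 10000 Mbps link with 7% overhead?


Effective throughput = 10000 * (1 - 7/100) = 9300 Mbps
File size in Mb = 784 * 8 = 6272 Mb
Time = 6272 / 9300
Time = 0.6744 seconds


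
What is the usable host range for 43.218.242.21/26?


Network: 43.218.242.0
Broadcast: 43.218.242.63
First usable = network + 1
Last usable = broadcast - 1
Range: 43.218.242.1 to 43.218.242.62


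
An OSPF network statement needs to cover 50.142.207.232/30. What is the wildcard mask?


Subnet mask: 255.255.255.252
Wildcard = 255.255.255.255 - subnet mask
255 - 255 = 0
255 - 255 = 0
255 - 255 = 0
255 - 252 = 3
Wildcard: 0.0.0.3


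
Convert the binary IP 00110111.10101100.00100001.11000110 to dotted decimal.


00110111 = 55
10101100 = 172
00100001 = 33
11000110 = 198
IP: 55.172.33.198


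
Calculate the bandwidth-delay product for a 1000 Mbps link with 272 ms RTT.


BDP = bandwidth * RTT
= 1000 Mbps * 272 ms
= 1000 * 1e6 * 272 / 1000 bits
= 272000000 bits
= 34000000 bytes
= 33203.125 KB
BDP = 272000000 bits (34000000 bytes)


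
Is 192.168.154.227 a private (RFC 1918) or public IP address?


RFC 1918 private ranges:
  10.0.0.0/8 (10.0.0.0 - 10.255.255.255)
  172.16.0.0/12 (172.16.0.0 - 172.31.255.255)
  192.168.0.0/16 (192.168.0.0 - 192.168.255.255)
Private (in 192.168.0.0/16)


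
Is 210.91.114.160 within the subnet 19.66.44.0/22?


Subnet network: 19.66.44.0
Test IP AND mask: 210.91.112.0
No, 210.91.114.160 is not in 19.66.44.0/22


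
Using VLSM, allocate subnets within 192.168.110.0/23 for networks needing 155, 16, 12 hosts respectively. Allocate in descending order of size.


155 hosts -> /24 (254 usable): 192.168.110.0/24
16 hosts -> /27 (30 usable): 192.168.111.0/27
12 hosts -> /28 (14 usable): 192.168.111.32/28
Allocation: 192.168.110.0/24 (155 hosts, 254 usable); 192.168.111.0/27 (16 hosts, 30 usable); 192.168.111.32/28 (12 hosts, 14 usable)


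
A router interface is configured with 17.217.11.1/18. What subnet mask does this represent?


/18 means 18 network bits, 14 host bits
Binary: 11111111111111111100000000000000
Mask: 255.255.192.0


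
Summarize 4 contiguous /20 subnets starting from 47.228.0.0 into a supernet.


Original prefix: /20
Number of subnets: 4 = 2^2
New prefix = 20 - 2 = 18
Supernet: 47.228.0.0/18


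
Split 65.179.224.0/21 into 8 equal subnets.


New prefix = 21 + 3 = 24
Each subnet has 256 addresses
  65.179.224.0/24
  65.179.225.0/24
  65.179.226.0/24
  65.179.227.0/24
  65.179.228.0/24
  65.179.229.0/24
  65.179.230.0/24
  65.179.231.0/24
Subnets: 65.179.224.0/24, 65.179.225.0/24, 65.179.226.0/24, 65.179.227.0/24, 65.179.228.0/24, 65.179.229.0/24, 65.179.230.0/24, 65.179.231.0/24


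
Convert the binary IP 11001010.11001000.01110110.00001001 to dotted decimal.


11001010 = 202
11001000 = 200
01110110 = 118
00001001 = 9
IP: 202.200.118.9


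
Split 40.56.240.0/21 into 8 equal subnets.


New prefix = 21 + 3 = 24
Each subnet has 256 addresses
  40.56.240.0/24
  40.56.241.0/24
  40.56.242.0/24
  40.56.243.0/24
  40.56.244.0/24
  40.56.245.0/24
  40.56.246.0/24
  40.56.247.0/24
Subnets: 40.56.240.0/24, 40.56.241.0/24, 40.56.242.0/24, 40.56.243.0/24, 40.56.244.0/24, 40.56.245.0/24, 40.56.246.0/24, 40.56.247.0/24


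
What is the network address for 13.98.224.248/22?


IP:   00001101.01100010.11100000.11111000
Mask: 11111111.11111111.11111100.00000000
AND operation:
Net:  00001101.01100010.11100000.00000000
Network: 13.98.224.0/22


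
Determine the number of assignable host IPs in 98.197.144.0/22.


Host bits = 32 - 22 = 10
Total addresses = 2^10 = 1024
Usable = total - 2 (network and broadcast)
Usable hosts: 1022


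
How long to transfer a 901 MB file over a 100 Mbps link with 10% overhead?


Effective throughput = 100 * (1 - 10/100) = 90 Mbps
File size in Mb = 901 * 8 = 7208 Mb
Time = 7208 / 90
Time = 80.0889 seconds


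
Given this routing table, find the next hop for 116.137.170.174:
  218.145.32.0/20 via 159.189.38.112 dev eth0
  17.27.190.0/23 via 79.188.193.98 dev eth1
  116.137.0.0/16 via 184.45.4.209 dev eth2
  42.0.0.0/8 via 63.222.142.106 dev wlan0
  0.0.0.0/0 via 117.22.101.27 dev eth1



Longest prefix match for 116.137.170.174:
  /20 218.145.32.0: no
  /23 17.27.190.0: no
  /16 116.137.0.0: MATCH
  /8 42.0.0.0: no
  /0 0.0.0.0: MATCH
Selected: next-hop 184.45.4.209 via eth2 (matched /16)


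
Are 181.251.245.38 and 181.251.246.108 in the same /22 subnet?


Mask: 255.255.252.0
181.251.245.38 AND mask = 181.251.244.0
181.251.246.108 AND mask = 181.251.244.0
Yes, same subnet (181.251.244.0)


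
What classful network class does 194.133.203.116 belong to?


First octet: 194
Binary: 11000010
110xxxxx -> Class C (192-223)
Class C, default mask 255.255.255.0 (/24)


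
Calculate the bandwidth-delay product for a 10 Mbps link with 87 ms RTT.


BDP = bandwidth * RTT
= 10 Mbps * 87 ms
= 10 * 1e6 * 87 / 1000 bits
= 870000 bits
= 108750 bytes
= 106.2012 KB
BDP = 870000 bits (108750 bytes)


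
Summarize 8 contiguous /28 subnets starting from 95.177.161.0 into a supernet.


Original prefix: /28
Number of subnets: 8 = 2^3
New prefix = 28 - 3 = 25
Supernet: 95.177.161.0/25


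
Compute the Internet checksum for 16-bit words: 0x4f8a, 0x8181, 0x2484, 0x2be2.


Sum all words (with carry folding):
+ 0x4f8a = 0x4f8a
+ 0x8181 = 0xd10b
+ 0x2484 = 0xf58f
+ 0x2be2 = 0x2172
One's complement: ~0x2172
Checksum = 0xde8d


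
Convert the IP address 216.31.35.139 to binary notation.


216 = 11011000
31 = 00011111
35 = 00100011
139 = 10001011
Binary: 11011000.00011111.00100011.10001011


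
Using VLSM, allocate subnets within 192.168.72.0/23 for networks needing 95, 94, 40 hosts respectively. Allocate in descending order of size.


95 hosts -> /25 (126 usable): 192.168.72.0/25
94 hosts -> /25 (126 usable): 192.168.72.128/25
40 hosts -> /26 (62 usable): 192.168.73.0/26
Allocation: 192.168.72.0/25 (95 hosts, 126 usable); 192.168.72.128/25 (94 hosts, 126 usable); 192.168.73.0/26 (40 hosts, 62 usable)


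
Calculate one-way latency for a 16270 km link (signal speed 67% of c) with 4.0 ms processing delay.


Speed = 0.67 * 3e5 km/s = 201000 km/s
Propagation delay = 16270 / 201000 = 0.0809 s = 80.9453 ms
Processing delay = 4.0 ms
Total one-way latency = 84.9453 ms


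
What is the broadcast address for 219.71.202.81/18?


Network: 219.71.192.0/18
Host bits = 14
Set all host bits to 1:
Broadcast: 219.71.255.255


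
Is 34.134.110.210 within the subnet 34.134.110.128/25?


Subnet network: 34.134.110.128
Test IP AND mask: 34.134.110.128
Yes, 34.134.110.210 is in 34.134.110.128/25


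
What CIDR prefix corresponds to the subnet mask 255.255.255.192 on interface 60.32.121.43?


Binary: 11111111.11111111.11111111.11000000
Count leading 1s
Prefix: /26


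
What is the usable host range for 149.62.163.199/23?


Network: 149.62.162.0
Broadcast: 149.62.163.255
First usable = network + 1
Last usable = broadcast - 1
Range: 149.62.162.1 to 149.62.163.254


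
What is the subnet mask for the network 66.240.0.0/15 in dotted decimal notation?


/15 means 15 network bits, 17 host bits
Binary: 11111111111111100000000000000000
Mask: 255.254.0.0


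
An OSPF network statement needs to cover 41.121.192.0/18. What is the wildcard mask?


Subnet mask: 255.255.192.0
Wildcard = 255.255.255.255 - subnet mask
255 - 255 = 0
255 - 255 = 0
255 - 192 = 63
255 - 0 = 255
Wildcard: 0.0.63.255


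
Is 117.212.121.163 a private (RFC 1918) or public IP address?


RFC 1918 private ranges:
  10.0.0.0/8 (10.0.0.0 - 10.255.255.255)
  172.16.0.0/12 (172.16.0.0 - 172.31.255.255)
  192.168.0.0/16 (192.168.0.0 - 192.168.255.255)
Public (not in any RFC 1918 range)


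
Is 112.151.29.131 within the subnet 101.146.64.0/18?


Subnet network: 101.146.64.0
Test IP AND mask: 112.151.0.0
No, 112.151.29.131 is not in 101.146.64.0/18


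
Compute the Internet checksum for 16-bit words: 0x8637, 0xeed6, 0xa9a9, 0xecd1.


Sum all words (with carry folding):
+ 0x8637 = 0x8637
+ 0xeed6 = 0x750e
+ 0xa9a9 = 0x1eb8
+ 0xecd1 = 0x0b8a
One's complement: ~0x0b8a
Checksum = 0xf475


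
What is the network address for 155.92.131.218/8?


IP:   10011011.01011100.10000011.11011010
Mask: 11111111.00000000.00000000.00000000
AND operation:
Net:  10011011.00000000.00000000.00000000
Network: 155.0.0.0/8


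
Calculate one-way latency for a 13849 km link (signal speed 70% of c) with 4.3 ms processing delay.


Speed = 0.7 * 3e5 km/s = 210000 km/s
Propagation delay = 13849 / 210000 = 0.0659 s = 65.9476 ms
Processing delay = 4.3 ms
Total one-way latency = 70.2476 ms


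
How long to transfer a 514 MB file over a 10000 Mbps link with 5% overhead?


Effective throughput = 10000 * (1 - 5/100) = 9500 Mbps
File size in Mb = 514 * 8 = 4112 Mb
Time = 4112 / 9500
Time = 0.4328 seconds


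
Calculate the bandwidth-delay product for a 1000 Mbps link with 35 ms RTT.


BDP = bandwidth * RTT
= 1000 Mbps * 35 ms
= 1000 * 1e6 * 35 / 1000 bits
= 35000000 bits
= 4375000 bytes
= 4272.4609 KB
BDP = 35000000 bits (4375000 bytes)


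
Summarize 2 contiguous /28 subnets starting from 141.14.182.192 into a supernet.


Original prefix: /28
Number of subnets: 2 = 2^1
New prefix = 28 - 1 = 27
Supernet: 141.14.182.192/27


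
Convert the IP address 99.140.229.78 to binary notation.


99 = 01100011
140 = 10001100
229 = 11100101
78 = 01001110
Binary: 01100011.10001100.11100101.01001110


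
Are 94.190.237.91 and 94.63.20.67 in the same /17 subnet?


Mask: 255.255.128.0
94.190.237.91 AND mask = 94.190.128.0
94.63.20.67 AND mask = 94.63.0.0
No, different subnets (94.190.128.0 vs 94.63.0.0)


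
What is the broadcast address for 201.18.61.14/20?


Network: 201.18.48.0/20
Host bits = 12
Set all host bits to 1:
Broadcast: 201.18.63.255


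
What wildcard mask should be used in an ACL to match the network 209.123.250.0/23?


Subnet mask: 255.255.254.0
Wildcard = 255.255.255.255 - subnet mask
255 - 255 = 0
255 - 255 = 0
255 - 254 = 1
255 - 0 = 255
Wildcard: 0.0.1.255


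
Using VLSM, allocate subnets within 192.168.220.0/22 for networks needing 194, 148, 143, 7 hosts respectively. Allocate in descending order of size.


194 hosts -> /24 (254 usable): 192.168.220.0/24
148 hosts -> /24 (254 usable): 192.168.221.0/24
143 hosts -> /24 (254 usable): 192.168.222.0/24
7 hosts -> /28 (14 usable): 192.168.223.0/28
Allocation: 192.168.220.0/24 (194 hosts, 254 usable); 192.168.221.0/24 (148 hosts, 254 usable); 192.168.222.0/24 (143 hosts, 254 usable); 192.168.223.0/28 (7 hosts, 14 usable)


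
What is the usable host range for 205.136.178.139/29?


Network: 205.136.178.136
Broadcast: 205.136.178.143
First usable = network + 1
Last usable = broadcast - 1
Range: 205.136.178.137 to 205.136.178.142


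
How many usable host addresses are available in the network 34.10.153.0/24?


Host bits = 32 - 24 = 8
Total addresses = 2^8 = 256
Usable = total - 2 (network and broadcast)
Usable hosts: 254


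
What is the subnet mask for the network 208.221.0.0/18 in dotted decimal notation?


/18 means 18 network bits, 14 host bits
Binary: 11111111111111111100000000000000
Mask: 255.255.192.0


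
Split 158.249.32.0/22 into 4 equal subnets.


New prefix = 22 + 2 = 24
Each subnet has 256 addresses
  158.249.32.0/24
  158.249.33.0/24
  158.249.34.0/24
  158.249.35.0/24
Subnets: 158.249.32.0/24, 158.249.33.0/24, 158.249.34.0/24, 158.249.35.0/24


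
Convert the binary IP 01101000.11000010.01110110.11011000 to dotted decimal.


01101000 = 104
11000010 = 194
01110110 = 118
11011000 = 216
IP: 104.194.118.216


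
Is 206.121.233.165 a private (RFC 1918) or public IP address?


RFC 1918 private ranges:
  10.0.0.0/8 (10.0.0.0 - 10.255.255.255)
  172.16.0.0/12 (172.16.0.0 - 172.31.255.255)
  192.168.0.0/16 (192.168.0.0 - 192.168.255.255)
Public (not in any RFC 1918 range)


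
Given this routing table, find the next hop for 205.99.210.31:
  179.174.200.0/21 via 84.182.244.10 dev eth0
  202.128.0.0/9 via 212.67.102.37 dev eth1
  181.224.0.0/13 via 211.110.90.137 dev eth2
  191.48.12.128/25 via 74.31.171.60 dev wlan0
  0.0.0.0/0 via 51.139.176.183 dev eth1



Longest prefix match for 205.99.210.31:
  /21 179.174.200.0: no
  /9 202.128.0.0: no
  /13 181.224.0.0: no
  /25 191.48.12.128: no
  /0 0.0.0.0: MATCH
Selected: next-hop 51.139.176.183 via eth1 (matched /0)


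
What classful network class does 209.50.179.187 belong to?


First octet: 209
Binary: 11010001
110xxxxx -> Class C (192-223)
Class C, default mask 255.255.255.0 (/24)


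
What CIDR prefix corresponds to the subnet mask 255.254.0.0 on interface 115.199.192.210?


Binary: 11111111.11111110.00000000.00000000
Count leading 1s
Prefix: /15


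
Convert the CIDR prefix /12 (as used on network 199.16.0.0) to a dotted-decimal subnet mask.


/12 means 12 network bits, 20 host bits
Binary: 11111111111100000000000000000000
Mask: 255.240.0.0


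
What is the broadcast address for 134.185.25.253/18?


Network: 134.185.0.0/18
Host bits = 14
Set all host bits to 1:
Broadcast: 134.185.63.255


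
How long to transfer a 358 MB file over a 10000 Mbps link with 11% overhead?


Effective throughput = 10000 * (1 - 11/100) = 8900 Mbps
File size in Mb = 358 * 8 = 2864 Mb
Time = 2864 / 8900
Time = 0.3218 seconds


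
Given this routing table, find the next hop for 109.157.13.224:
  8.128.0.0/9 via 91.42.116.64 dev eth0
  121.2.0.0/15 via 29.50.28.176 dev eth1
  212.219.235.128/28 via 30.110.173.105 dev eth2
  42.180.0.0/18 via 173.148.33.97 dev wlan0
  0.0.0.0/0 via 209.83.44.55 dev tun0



Longest prefix match for 109.157.13.224:
  /9 8.128.0.0: no
  /15 121.2.0.0: no
  /28 212.219.235.128: no
  /18 42.180.0.0: no
  /0 0.0.0.0: MATCH
Selected: next-hop 209.83.44.55 via tun0 (matched /0)


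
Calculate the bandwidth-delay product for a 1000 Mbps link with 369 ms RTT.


BDP = bandwidth * RTT
= 1000 Mbps * 369 ms
= 1000 * 1e6 * 369 / 1000 bits
= 369000000 bits
= 46125000 bytes
= 45043.9453 KB
BDP = 369000000 bits (46125000 bytes)


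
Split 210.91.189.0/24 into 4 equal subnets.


New prefix = 24 + 2 = 26
Each subnet has 64 addresses
  210.91.189.0/26
  210.91.189.64/26
  210.91.189.128/26
  210.91.189.192/26
Subnets: 210.91.189.0/26, 210.91.189.64/26, 210.91.189.128/26, 210.91.189.192/26


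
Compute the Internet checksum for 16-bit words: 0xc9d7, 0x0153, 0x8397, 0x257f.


Sum all words (with carry folding):
+ 0xc9d7 = 0xc9d7
+ 0x0153 = 0xcb2a
+ 0x8397 = 0x4ec2
+ 0x257f = 0x7441
One's complement: ~0x7441
Checksum = 0x8bbe


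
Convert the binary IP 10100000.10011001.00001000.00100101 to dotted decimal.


10100000 = 160
10011001 = 153
00001000 = 8
00100101 = 37
IP: 160.153.8.37


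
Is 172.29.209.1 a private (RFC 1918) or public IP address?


RFC 1918 private ranges:
  10.0.0.0/8 (10.0.0.0 - 10.255.255.255)
  172.16.0.0/12 (172.16.0.0 - 172.31.255.255)
  192.168.0.0/16 (192.168.0.0 - 192.168.255.255)
Private (in 172.16.0.0/12)


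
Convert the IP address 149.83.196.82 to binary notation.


149 = 10010101
83 = 01010011
196 = 11000100
82 = 01010010
Binary: 10010101.01010011.11000100.01010010


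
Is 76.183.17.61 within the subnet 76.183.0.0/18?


Subnet network: 76.183.0.0
Test IP AND mask: 76.183.0.0
Yes, 76.183.17.61 is in 76.183.0.0/18


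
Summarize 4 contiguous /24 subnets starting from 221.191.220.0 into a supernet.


Original prefix: /24
Number of subnets: 4 = 2^2
New prefix = 24 - 2 = 22
Supernet: 221.191.220.0/22


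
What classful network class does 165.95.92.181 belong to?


First octet: 165
Binary: 10100101
10xxxxxx -> Class B (128-191)
Class B, default mask 255.255.0.0 (/16)


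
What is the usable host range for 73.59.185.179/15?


Network: 73.58.0.0
Broadcast: 73.59.255.255
First usable = network + 1
Last usable = broadcast - 1
Range: 73.58.0.1 to 73.59.255.254


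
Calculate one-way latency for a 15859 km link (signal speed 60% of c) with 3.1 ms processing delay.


Speed = 0.6 * 3e5 km/s = 180000 km/s
Propagation delay = 15859 / 180000 = 0.0881 s = 88.1056 ms
Processing delay = 3.1 ms
Total one-way latency = 91.2056 ms


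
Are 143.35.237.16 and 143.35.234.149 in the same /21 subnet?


Mask: 255.255.248.0
143.35.237.16 AND mask = 143.35.232.0
143.35.234.149 AND mask = 143.35.232.0
Yes, same subnet (143.35.232.0)


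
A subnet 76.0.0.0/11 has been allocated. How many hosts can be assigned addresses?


Host bits = 32 - 11 = 21
Total addresses = 2^21 = 2097152
Usable = total - 2 (network and broadcast)
Usable hosts: 2097150


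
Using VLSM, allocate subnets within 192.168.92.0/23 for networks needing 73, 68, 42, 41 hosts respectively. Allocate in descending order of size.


73 hosts -> /25 (126 usable): 192.168.92.0/25
68 hosts -> /25 (126 usable): 192.168.92.128/25
42 hosts -> /26 (62 usable): 192.168.93.0/26
41 hosts -> /26 (62 usable): 192.168.93.64/26
Allocation: 192.168.92.0/25 (73 hosts, 126 usable); 192.168.92.128/25 (68 hosts, 126 usable); 192.168.93.0/26 (42 hosts, 62 usable); 192.168.93.64/26 (41 hosts, 62 usable)


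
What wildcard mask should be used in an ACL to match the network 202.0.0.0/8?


Subnet mask: 255.0.0.0
Wildcard = 255.255.255.255 - subnet mask
255 - 255 = 0
255 - 0 = 255
255 - 0 = 255
255 - 0 = 255
Wildcard: 0.255.255.255


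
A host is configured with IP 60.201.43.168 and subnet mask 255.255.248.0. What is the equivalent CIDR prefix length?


Binary: 11111111.11111111.11111000.00000000
Count leading 1s
Prefix: /21


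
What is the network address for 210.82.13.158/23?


IP:   11010010.01010010.00001101.10011110
Mask: 11111111.11111111.11111110.00000000
AND operation:
Net:  11010010.01010010.00001100.00000000
Network: 210.82.12.0/23


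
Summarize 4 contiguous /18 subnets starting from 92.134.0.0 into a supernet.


Original prefix: /18
Number of subnets: 4 = 2^2
New prefix = 18 - 2 = 16
Supernet: 92.134.0.0/16


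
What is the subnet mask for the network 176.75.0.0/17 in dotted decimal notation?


/17 means 17 network bits, 15 host bits
Binary: 11111111111111111000000000000000
Mask: 255.255.128.0


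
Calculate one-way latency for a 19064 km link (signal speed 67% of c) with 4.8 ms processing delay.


Speed = 0.67 * 3e5 km/s = 201000 km/s
Propagation delay = 19064 / 201000 = 0.0948 s = 94.8458 ms
Processing delay = 4.8 ms
Total one-way latency = 99.6458 ms


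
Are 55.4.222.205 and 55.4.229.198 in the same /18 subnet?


Mask: 255.255.192.0
55.4.222.205 AND mask = 55.4.192.0
55.4.229.198 AND mask = 55.4.192.0
Yes, same subnet (55.4.192.0)


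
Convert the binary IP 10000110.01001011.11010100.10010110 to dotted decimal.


10000110 = 134
01001011 = 75
11010100 = 212
10010110 = 150
IP: 134.75.212.150


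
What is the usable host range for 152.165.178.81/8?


Network: 152.0.0.0
Broadcast: 152.255.255.255
First usable = network + 1
Last usable = broadcast - 1
Range: 152.0.0.1 to 152.255.255.254


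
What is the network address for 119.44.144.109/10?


IP:   01110111.00101100.10010000.01101101
Mask: 11111111.11000000.00000000.00000000
AND operation:
Net:  01110111.00000000.00000000.00000000
Network: 119.0.0.0/10


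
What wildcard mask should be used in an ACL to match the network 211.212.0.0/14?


Subnet mask: 255.252.0.0
Wildcard = 255.255.255.255 - subnet mask
255 - 255 = 0
255 - 252 = 3
255 - 0 = 255
255 - 0 = 255
Wildcard: 0.3.255.255


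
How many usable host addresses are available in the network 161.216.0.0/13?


Host bits = 32 - 13 = 19
Total addresses = 2^19 = 524288
Usable = total - 2 (network and broadcast)
Usable hosts: 524286


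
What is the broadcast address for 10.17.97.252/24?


Network: 10.17.97.0/24
Host bits = 8
Set all host bits to 1:
Broadcast: 10.17.97.255


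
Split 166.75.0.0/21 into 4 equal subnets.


New prefix = 21 + 2 = 23
Each subnet has 512 addresses
  166.75.0.0/23
  166.75.2.0/23
  166.75.4.0/23
  166.75.6.0/23
Subnets: 166.75.0.0/23, 166.75.2.0/23, 166.75.4.0/23, 166.75.6.0/23


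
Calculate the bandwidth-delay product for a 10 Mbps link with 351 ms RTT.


BDP = bandwidth * RTT
= 10 Mbps * 351 ms
= 10 * 1e6 * 351 / 1000 bits
= 3510000 bits
= 438750 bytes
= 428.4668 KB
BDP = 3510000 bits (438750 bytes)


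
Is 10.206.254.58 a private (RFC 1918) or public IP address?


RFC 1918 private ranges:
  10.0.0.0/8 (10.0.0.0 - 10.255.255.255)
  172.16.0.0/12 (172.16.0.0 - 172.31.255.255)
  192.168.0.0/16 (192.168.0.0 - 192.168.255.255)
Private (in 10.0.0.0/8)


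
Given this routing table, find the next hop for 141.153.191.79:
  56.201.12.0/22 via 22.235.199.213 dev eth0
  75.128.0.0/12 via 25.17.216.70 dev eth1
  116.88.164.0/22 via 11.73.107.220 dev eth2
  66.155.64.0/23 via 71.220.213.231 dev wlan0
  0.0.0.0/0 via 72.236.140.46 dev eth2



Longest prefix match for 141.153.191.79:
  /22 56.201.12.0: no
  /12 75.128.0.0: no
  /22 116.88.164.0: no
  /23 66.155.64.0: no
  /0 0.0.0.0: MATCH
Selected: next-hop 72.236.140.46 via eth2 (matched /0)


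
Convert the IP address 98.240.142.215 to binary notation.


98 = 01100010
240 = 11110000
142 = 10001110
215 = 11010111
Binary: 01100010.11110000.10001110.11010111


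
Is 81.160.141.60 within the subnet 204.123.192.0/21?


Subnet network: 204.123.192.0
Test IP AND mask: 81.160.136.0
No, 81.160.141.60 is not in 204.123.192.0/21


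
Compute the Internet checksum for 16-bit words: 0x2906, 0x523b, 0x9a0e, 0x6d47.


Sum all words (with carry folding):
+ 0x2906 = 0x2906
+ 0x523b = 0x7b41
+ 0x9a0e = 0x1550
+ 0x6d47 = 0x8297
One's complement: ~0x8297
Checksum = 0x7d68


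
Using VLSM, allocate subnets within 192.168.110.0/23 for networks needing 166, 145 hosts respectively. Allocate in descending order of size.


166 hosts -> /24 (254 usable): 192.168.110.0/24
145 hosts -> /24 (254 usable): 192.168.111.0/24
Allocation: 192.168.110.0/24 (166 hosts, 254 usable); 192.168.111.0/24 (145 hosts, 254 usable)


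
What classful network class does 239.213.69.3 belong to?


First octet: 239
Binary: 11101111
1110xxxx -> Class D (224-239)
Class D (multicast), default mask N/A


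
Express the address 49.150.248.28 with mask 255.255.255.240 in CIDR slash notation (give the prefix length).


Binary: 11111111.11111111.11111111.11110000
Count leading 1s
Prefix: /28


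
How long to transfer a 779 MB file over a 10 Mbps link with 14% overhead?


Effective throughput = 10 * (1 - 14/100) = 8.6 Mbps
File size in Mb = 779 * 8 = 6232 Mb
Time = 6232 / 8.6
Time = 724.6512 seconds


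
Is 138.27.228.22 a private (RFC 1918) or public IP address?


RFC 1918 private ranges:
  10.0.0.0/8 (10.0.0.0 - 10.255.255.255)
  172.16.0.0/12 (172.16.0.0 - 172.31.255.255)
  192.168.0.0/16 (192.168.0.0 - 192.168.255.255)
Public (not in any RFC 1918 range)


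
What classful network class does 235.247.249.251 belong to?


First octet: 235
Binary: 11101011
1110xxxx -> Class D (224-239)
Class D (multicast), default mask N/A


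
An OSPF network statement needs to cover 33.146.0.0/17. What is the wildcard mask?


Subnet mask: 255.255.128.0
Wildcard = 255.255.255.255 - subnet mask
255 - 255 = 0
255 - 255 = 0
255 - 128 = 127
255 - 0 = 255
Wildcard: 0.0.127.255


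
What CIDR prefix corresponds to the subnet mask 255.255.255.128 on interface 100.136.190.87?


Binary: 11111111.11111111.11111111.10000000
Count leading 1s
Prefix: /25


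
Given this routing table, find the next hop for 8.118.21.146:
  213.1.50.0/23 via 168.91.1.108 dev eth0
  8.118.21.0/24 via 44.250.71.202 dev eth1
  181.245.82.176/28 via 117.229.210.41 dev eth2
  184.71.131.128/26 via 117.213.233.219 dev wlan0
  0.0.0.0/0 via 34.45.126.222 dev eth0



Longest prefix match for 8.118.21.146:
  /23 213.1.50.0: no
  /24 8.118.21.0: MATCH
  /28 181.245.82.176: no
  /26 184.71.131.128: no
  /0 0.0.0.0: MATCH
Selected: next-hop 44.250.71.202 via eth1 (matched /24)


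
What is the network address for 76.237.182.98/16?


IP:   01001100.11101101.10110110.01100010
Mask: 11111111.11111111.00000000.00000000
AND operation:
Net:  01001100.11101101.00000000.00000000
Network: 76.237.0.0/16


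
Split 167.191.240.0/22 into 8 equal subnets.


New prefix = 22 + 3 = 25
Each subnet has 128 addresses
  167.191.240.0/25
  167.191.240.128/25
  167.191.241.0/25
  167.191.241.128/25
  167.191.242.0/25
  167.191.242.128/25
  167.191.243.0/25
  167.191.243.128/25
Subnets: 167.191.240.0/25, 167.191.240.128/25, 167.191.241.0/25, 167.191.241.128/25, 167.191.242.0/25, 167.191.242.128/25, 167.191.243.0/25, 167.191.243.128/25


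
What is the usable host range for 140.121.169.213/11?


Network: 140.96.0.0
Broadcast: 140.127.255.255
First usable = network + 1
Last usable = broadcast - 1
Range: 140.96.0.1 to 140.127.255.254


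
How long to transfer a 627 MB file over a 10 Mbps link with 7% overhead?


Effective throughput = 10 * (1 - 7/100) = 9.3 Mbps
File size in Mb = 627 * 8 = 5016 Mb
Time = 5016 / 9.3
Time = 539.3548 seconds


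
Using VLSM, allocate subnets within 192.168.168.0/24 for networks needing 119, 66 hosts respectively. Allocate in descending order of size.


119 hosts -> /25 (126 usable): 192.168.168.0/25
66 hosts -> /25 (126 usable): 192.168.168.128/25
Allocation: 192.168.168.0/25 (119 hosts, 126 usable); 192.168.168.128/25 (66 hosts, 126 usable)


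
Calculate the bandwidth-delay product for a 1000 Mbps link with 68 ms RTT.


BDP = bandwidth * RTT
= 1000 Mbps * 68 ms
= 1000 * 1e6 * 68 / 1000 bits
= 68000000 bits
= 8500000 bytes
= 8300.7812 KB
BDP = 68000000 bits (8500000 bytes)


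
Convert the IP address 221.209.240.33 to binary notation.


221 = 11011101
209 = 11010001
240 = 11110000
33 = 00100001
Binary: 11011101.11010001.11110000.00100001


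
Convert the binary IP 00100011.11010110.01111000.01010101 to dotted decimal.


00100011 = 35
11010110 = 214
01111000 = 120
01010101 = 85
IP: 35.214.120.85


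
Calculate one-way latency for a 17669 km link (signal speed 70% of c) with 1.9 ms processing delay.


Speed = 0.7 * 3e5 km/s = 210000 km/s
Propagation delay = 17669 / 210000 = 0.0841 s = 84.1381 ms
Processing delay = 1.9 ms
Total one-way latency = 86.0381 ms


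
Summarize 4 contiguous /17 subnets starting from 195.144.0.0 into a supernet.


Original prefix: /17
Number of subnets: 4 = 2^2
New prefix = 17 - 2 = 15
Supernet: 195.144.0.0/15


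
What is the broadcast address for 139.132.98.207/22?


Network: 139.132.96.0/22
Host bits = 10
Set all host bits to 1:
Broadcast: 139.132.99.255


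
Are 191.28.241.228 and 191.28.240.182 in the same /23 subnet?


Mask: 255.255.254.0
191.28.241.228 AND mask = 191.28.240.0
191.28.240.182 AND mask = 191.28.240.0
Yes, same subnet (191.28.240.0)


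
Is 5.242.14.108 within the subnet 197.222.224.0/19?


Subnet network: 197.222.224.0
Test IP AND mask: 5.242.0.0
No, 5.242.14.108 is not in 197.222.224.0/19


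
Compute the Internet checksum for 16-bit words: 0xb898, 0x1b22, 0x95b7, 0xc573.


Sum all words (with carry folding):
+ 0xb898 = 0xb898
+ 0x1b22 = 0xd3ba
+ 0x95b7 = 0x6972
+ 0xc573 = 0x2ee6
One's complement: ~0x2ee6
Checksum = 0xd119


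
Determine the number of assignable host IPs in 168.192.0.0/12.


Host bits = 32 - 12 = 20
Total addresses = 2^20 = 1048576
Usable = total - 2 (network and broadcast)
Usable hosts: 1048574


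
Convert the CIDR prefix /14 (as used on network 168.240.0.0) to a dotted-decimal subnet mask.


/14 means 14 network bits, 18 host bits
Binary: 11111111111111000000000000000000
Mask: 255.252.0.0


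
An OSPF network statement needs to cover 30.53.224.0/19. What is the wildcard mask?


Subnet mask: 255.255.224.0
Wildcard = 255.255.255.255 - subnet mask
255 - 255 = 0
255 - 255 = 0
255 - 224 = 31
255 - 0 = 255
Wildcard: 0.0.31.255


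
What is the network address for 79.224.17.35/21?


IP:   01001111.11100000.00010001.00100011
Mask: 11111111.11111111.11111000.00000000
AND operation:
Net:  01001111.11100000.00010000.00000000
Network: 79.224.16.0/21


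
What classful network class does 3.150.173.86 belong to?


First octet: 3
Binary: 00000011
0xxxxxxx -> Class A (1-126)
Class A, default mask 255.0.0.0 (/8)


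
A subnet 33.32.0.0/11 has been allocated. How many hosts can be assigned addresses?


Host bits = 32 - 11 = 21
Total addresses = 2^21 = 2097152
Usable = total - 2 (network and broadcast)
Usable hosts: 2097150


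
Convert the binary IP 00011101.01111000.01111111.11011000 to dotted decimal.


00011101 = 29
01111000 = 120
01111111 = 127
11011000 = 216
IP: 29.120.127.216


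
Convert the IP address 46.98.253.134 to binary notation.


46 = 00101110
98 = 01100010
253 = 11111101
134 = 10000110
Binary: 00101110.01100010.11111101.10000110


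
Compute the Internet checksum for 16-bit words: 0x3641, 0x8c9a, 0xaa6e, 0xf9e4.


Sum all words (with carry folding):
+ 0x3641 = 0x3641
+ 0x8c9a = 0xc2db
+ 0xaa6e = 0x6d4a
+ 0xf9e4 = 0x672f
One's complement: ~0x672f
Checksum = 0x98d0


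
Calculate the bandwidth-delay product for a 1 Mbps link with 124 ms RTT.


BDP = bandwidth * RTT
= 1 Mbps * 124 ms
= 1 * 1e6 * 124 / 1000 bits
= 124000 bits
= 15500 bytes
= 15.1367 KB
BDP = 124000 bits (15500 bytes)


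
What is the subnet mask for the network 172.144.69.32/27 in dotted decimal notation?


/27 means 27 network bits, 5 host bits
Binary: 11111111111111111111111111100000
Mask: 255.255.255.224


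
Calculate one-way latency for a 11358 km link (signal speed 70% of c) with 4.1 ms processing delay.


Speed = 0.7 * 3e5 km/s = 210000 km/s
Propagation delay = 11358 / 210000 = 0.0541 s = 54.0857 ms
Processing delay = 4.1 ms
Total one-way latency = 58.1857 ms


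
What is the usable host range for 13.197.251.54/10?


Network: 13.192.0.0
Broadcast: 13.255.255.255
First usable = network + 1
Last usable = broadcast - 1
Range: 13.192.0.1 to 13.255.255.254


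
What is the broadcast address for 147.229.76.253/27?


Network: 147.229.76.224/27
Host bits = 5
Set all host bits to 1:
Broadcast: 147.229.76.255


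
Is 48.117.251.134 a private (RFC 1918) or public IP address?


RFC 1918 private ranges:
  10.0.0.0/8 (10.0.0.0 - 10.255.255.255)
  172.16.0.0/12 (172.16.0.0 - 172.31.255.255)
  192.168.0.0/16 (192.168.0.0 - 192.168.255.255)
Public (not in any RFC 1918 range)


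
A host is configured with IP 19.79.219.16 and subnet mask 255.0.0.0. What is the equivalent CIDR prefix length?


Binary: 11111111.00000000.00000000.00000000
Count leading 1s
Prefix: /8


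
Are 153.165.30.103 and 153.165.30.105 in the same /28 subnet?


Mask: 255.255.255.240
153.165.30.103 AND mask = 153.165.30.96
153.165.30.105 AND mask = 153.165.30.96
Yes, same subnet (153.165.30.96)


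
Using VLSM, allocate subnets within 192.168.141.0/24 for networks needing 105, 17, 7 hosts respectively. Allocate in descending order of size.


105 hosts -> /25 (126 usable): 192.168.141.0/25
17 hosts -> /27 (30 usable): 192.168.141.128/27
7 hosts -> /28 (14 usable): 192.168.141.160/28
Allocation: 192.168.141.0/25 (105 hosts, 126 usable); 192.168.141.128/27 (17 hosts, 30 usable); 192.168.141.160/28 (7 hosts, 14 usable)


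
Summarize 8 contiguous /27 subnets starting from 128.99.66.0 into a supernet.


Original prefix: /27
Number of subnets: 8 = 2^3
New prefix = 27 - 3 = 24
Supernet: 128.99.66.0/24


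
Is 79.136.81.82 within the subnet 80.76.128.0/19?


Subnet network: 80.76.128.0
Test IP AND mask: 79.136.64.0
No, 79.136.81.82 is not in 80.76.128.0/19


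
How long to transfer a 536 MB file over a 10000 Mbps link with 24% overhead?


Effective throughput = 10000 * (1 - 24/100) = 7600 Mbps
File size in Mb = 536 * 8 = 4288 Mb
Time = 4288 / 7600
Time = 0.5642 seconds


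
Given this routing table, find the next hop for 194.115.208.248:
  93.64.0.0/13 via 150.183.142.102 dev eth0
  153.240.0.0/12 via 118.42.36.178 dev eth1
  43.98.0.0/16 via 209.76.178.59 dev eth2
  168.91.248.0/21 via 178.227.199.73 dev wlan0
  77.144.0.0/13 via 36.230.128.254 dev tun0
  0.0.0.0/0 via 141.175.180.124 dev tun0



Longest prefix match for 194.115.208.248:
  /13 93.64.0.0: no
  /12 153.240.0.0: no
  /16 43.98.0.0: no
  /21 168.91.248.0: no
  /13 77.144.0.0: no
  /0 0.0.0.0: MATCH
Selected: next-hop 141.175.180.124 via tun0 (matched /0)


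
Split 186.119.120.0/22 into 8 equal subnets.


New prefix = 22 + 3 = 25
Each subnet has 128 addresses
  186.119.120.0/25
  186.119.120.128/25
  186.119.121.0/25
  186.119.121.128/25
  186.119.122.0/25
  186.119.122.128/25
  186.119.123.0/25
  186.119.123.128/25
Subnets: 186.119.120.0/25, 186.119.120.128/25, 186.119.121.0/25, 186.119.121.128/25, 186.119.122.0/25, 186.119.122.128/25, 186.119.123.0/25, 186.119.123.128/25


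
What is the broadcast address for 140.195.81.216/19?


Network: 140.195.64.0/19
Host bits = 13
Set all host bits to 1:
Broadcast: 140.195.95.255


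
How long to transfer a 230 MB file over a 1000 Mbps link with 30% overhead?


Effective throughput = 1000 * (1 - 30/100) = 700 Mbps
File size in Mb = 230 * 8 = 1840 Mb
Time = 1840 / 700
Time = 2.6286 seconds
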